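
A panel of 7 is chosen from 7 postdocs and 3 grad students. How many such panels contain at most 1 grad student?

Split by how many grad students are chosen (0 through 1).
Sum: C(3,0)·C(7,7) + C(3,1)·C(7,6) = 1 + 21 = 22.

22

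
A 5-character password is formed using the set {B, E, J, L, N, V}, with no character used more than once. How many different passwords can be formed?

720

With no repetition, fill the 5 characters in order: 6 choices, then 5, down to 2.
That product is 6 × 5 × 4 × 3 × 2 = 720.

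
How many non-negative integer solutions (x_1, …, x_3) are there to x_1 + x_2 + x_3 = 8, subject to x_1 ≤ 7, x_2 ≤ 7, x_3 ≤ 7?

42

Ignoring the caps, the number of non-negative solutions to x_1+…+x_3 = 8 is C(10,2) = 45.
Subtract solutions that violate a single cap (substitute x_i' = x_i − (cap_i+1)): x_1 ≥ 8 gives C(2,2) = 1; x_2 ≥ 8 gives C(2,2) = 1; x_3 ≥ 8 gives C(2,2) = 1. Together 3.
No two caps can be exceeded simultaneously, so the pair terms are all 0.
By inclusion–exclusion the count is 45 − 3 + 0 = 42.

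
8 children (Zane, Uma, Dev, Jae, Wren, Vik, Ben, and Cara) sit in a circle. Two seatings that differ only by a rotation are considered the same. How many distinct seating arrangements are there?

5040

Around a circle, 8 distinct people have 8!/8 = (7)! = 5040 rotationally distinct seatings.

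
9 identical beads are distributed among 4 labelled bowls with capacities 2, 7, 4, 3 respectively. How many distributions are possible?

56

Without the upper bounds there are C(12,3) = 220 ways to split 9 among 4 bowls.
Subtract solutions that violate a single cap (substitute x_i' = x_i − (cap_i+1)): x_1 ≥ 3 gives C(9,3) = 84; x_2 ≥ 8 gives C(4,3) = 4; x_3 ≥ 5 gives C(7,3) = 35; x_4 ≥ 4 gives C(8,3) = 56. Together 179.
Add back pairs where two caps are both exceeded: 0 + 4 + 10 + 0 + 0 + 1 = 15.
By inclusion–exclusion the count is 220 − 179 + 15 = 56.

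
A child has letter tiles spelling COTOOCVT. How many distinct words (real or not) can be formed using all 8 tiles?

1680

COTOOCVT has 8 letters with C appearing twice, O appearing 3 times, and T appearing twice.
So there are 8! / (3!·2!·2!) = 1680 distinguishable arrangements.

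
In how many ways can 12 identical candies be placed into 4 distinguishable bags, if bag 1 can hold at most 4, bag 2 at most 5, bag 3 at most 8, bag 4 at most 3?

Ignoring the caps, the number of non-negative solutions to x_1+…+x_4 = 12 is C(15,3) = 455.
Subtract solutions that violate a single cap (substitute x_i' = x_i − (cap_i+1)): x_1 ≥ 5 gives C(10,3) = 120; x_2 ≥ 6 gives C(9,3) = 84; x_3 ≥ 9 gives C(6,3) = 20; x_4 ≥ 4 gives C(11,3) = 165. Together 389.
Add back pairs where two caps are both exceeded: 4 + 0 + 20 + 0 + 10 + 0 = 34.
By inclusion–exclusion the count is 455 − 389 + 34 = 100.

100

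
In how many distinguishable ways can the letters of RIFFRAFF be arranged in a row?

840

The 8 letters of RIFFRAFF have repeats: F appearing 4 times and R appearing twice.
The number of distinct arrangements is 8!/(4!·2!) = 40320/48 = 840.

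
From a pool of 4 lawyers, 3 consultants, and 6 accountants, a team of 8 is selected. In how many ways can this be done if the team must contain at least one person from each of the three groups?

With no constraint there are C(13,8) = 1287 possible selections.
Subtract selections that omit an entire group: no lawyers → C(9,8) = 9; no consultants → C(10,8) = 45; no accountants → C(7,8) = 0.
Add back selections omitting two groups (i.e. drawn from a single group): C(4,8) + C(3,8) + C(6,8) = 0.
By inclusion–exclusion: 1287 − 54 + 0 = 1233.

1233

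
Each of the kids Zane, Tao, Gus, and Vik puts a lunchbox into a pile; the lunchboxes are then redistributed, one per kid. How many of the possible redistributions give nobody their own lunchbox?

Let Aᵢ be the assignments in which kid i gets their own lunchbox. We want the size of the complement of A₁∪…∪A_4.
By inclusion–exclusion this is Σ_{j=0}^{4} (−1)^j C(4,j)·(4−j)!.
Computing: 24 − 24 + 12 − 4 + 1 = 9.

9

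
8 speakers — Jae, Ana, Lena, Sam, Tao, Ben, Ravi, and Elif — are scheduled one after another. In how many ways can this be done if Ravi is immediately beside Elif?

10080

Treat {Ravi, Elif} as a single unit. There are 7 units to order, and the pair itself can be ordered 2 ways.
So the count is 2·(7)! = 10080.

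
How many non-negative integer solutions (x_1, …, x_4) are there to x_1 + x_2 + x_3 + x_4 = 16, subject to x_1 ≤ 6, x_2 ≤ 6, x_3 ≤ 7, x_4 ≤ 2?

46

Ignoring the caps, the number of non-negative solutions to x_1+…+x_4 = 16 is C(19,3) = 969.
Subtract solutions that violate a single cap (substitute x_i' = x_i − (cap_i+1)): x_1 ≥ 7 gives C(12,3) = 220; x_2 ≥ 7 gives C(12,3) = 220; x_3 ≥ 8 gives C(11,3) = 165; x_4 ≥ 3 gives C(16,3) = 560. Together 1165.
Add back pairs where two caps are both exceeded: 10 + 4 + 84 + 4 + 84 + 56 = 242.
By inclusion–exclusion the count is 969 − 1165 + 242 = 46.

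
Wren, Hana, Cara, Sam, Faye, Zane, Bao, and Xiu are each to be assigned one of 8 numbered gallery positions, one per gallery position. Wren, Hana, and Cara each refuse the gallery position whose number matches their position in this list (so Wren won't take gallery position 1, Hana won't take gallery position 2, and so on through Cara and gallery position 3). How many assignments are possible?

Let Aᵢ (for i ∈ {1, 2, 3}) be the placements that put person i in their forbidden gallery position. Any j of these fix j positions, leaving (8−j)! ways to fill the rest, and there are C(3,j) ways to pick which j.
By inclusion–exclusion, the number of valid placements is Σ_{j=0}^{3} (−1)^j C(3,j)·(8−j)!.
Computing: 40320 − 15120 + 2160 − 120 = 27240.

27240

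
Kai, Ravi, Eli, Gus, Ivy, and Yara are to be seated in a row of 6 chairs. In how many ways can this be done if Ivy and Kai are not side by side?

Of the 6! = 720 arrangements, those with Ivy and Kai adjacent number 2 × 5! = 240 (treat the pair as a block with 2 internal orders).
So 720 − 240 = 480 arrangements keep them apart.

480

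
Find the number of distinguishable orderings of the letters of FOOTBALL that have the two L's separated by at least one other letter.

There are 8!/(2!·2!) = 10080 arrangements of FOOTBALL in total.
If the two L's are adjacent, glue them into one block, leaving 7 items to arrange: (7)!/(2!) = 2520 ways.
Hence 10080 − 2520 = 7560.

7560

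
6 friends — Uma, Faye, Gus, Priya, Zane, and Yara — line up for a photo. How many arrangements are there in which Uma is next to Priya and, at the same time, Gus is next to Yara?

Treat {Uma,Priya} as one block (2 orders) and {Gus,Yara} as another (2 orders).
That leaves 4 units to arrange: 2 × 2 × 4! = 4 × 24 = 96.

96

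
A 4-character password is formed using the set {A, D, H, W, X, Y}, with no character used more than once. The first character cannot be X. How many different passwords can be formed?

300

The first character has 6−1 = 5 choices (anything except X).
The remaining 3 characters are filled from the other 5 symbols without repetition: 5 × 4 × 3 = 60.
Total: 5 × 60 = 300.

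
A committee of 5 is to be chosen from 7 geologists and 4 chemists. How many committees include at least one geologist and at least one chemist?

With no constraint there are C(11,5) = 462 possible selections.
Subtract selections that omit an entire group: no geologists → C(4,5) = 0; no chemists → C(7,5) = 21.
Both groups omitted at once is impossible, so 462 − 21 = 441.

441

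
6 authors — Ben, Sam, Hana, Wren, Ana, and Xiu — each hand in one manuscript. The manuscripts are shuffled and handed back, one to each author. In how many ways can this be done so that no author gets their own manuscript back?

This is the derangement count D_6: permutations of 6 items with no fixed point.
By inclusion–exclusion this is Σ_{j=0}^{6} (−1)^j C(6,j)·(6−j)!.
Computing: 720 − 720 + 360 − 120 + 30 − 6 + 1 = 265.

265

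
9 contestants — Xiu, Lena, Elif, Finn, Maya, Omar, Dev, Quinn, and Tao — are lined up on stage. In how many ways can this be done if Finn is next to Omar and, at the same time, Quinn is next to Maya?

Treat {Finn,Omar} as one block (2 orders) and {Quinn,Maya} as another (2 orders).
That leaves 7 units to arrange: 2 × 2 × 7! = 4 × 5040 = 20160.

20160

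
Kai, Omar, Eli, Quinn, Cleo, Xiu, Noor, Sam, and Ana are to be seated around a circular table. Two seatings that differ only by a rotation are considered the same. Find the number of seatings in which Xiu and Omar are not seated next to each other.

Without the restriction there are (8)! = 40320 seatings.
Seatings with Xiu beside Omar: treat them as a block with 2 internal orders, giving 2 × (7)! = 10080.
Subtracting, 40320 − 10080 = 30240.

30240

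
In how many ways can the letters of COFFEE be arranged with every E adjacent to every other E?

Treat the 2 copies of E as a single block. The multiset to arrange is then {EE, C, F, F, O}, 5 items in all.
That gives (5)!/(2!) = 60 arrangements.

60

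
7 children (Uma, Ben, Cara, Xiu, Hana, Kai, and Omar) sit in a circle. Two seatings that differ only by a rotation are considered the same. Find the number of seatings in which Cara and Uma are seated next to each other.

Treat {Cara, Uma} as one unit (2 internal orders) and seat the resulting 6 units around the table: (5)! circular arrangements.
So 2 × (5)! = 2 × 120 = 240.

240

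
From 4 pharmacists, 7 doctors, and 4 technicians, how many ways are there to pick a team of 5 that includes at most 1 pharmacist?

Split by how many pharmacists are chosen (0 through 1).
Sum: C(4,0)·C(11,5) + C(4,1)·C(11,4) = 462 + 1320 = 1782.

1782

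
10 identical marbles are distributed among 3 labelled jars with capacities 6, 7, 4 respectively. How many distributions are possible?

29

Without the upper bounds there are C(12,2) = 66 ways to split 10 among 3 jars.
Subtract solutions that violate a single cap (substitute x_i' = x_i − (cap_i+1)): x_1 ≥ 7 gives C(5,2) = 10; x_2 ≥ 8 gives C(4,2) = 6; x_3 ≥ 5 gives C(7,2) = 21. Together 37.
No two caps can be exceeded simultaneously, so the pair terms are all 0.
By inclusion–exclusion the count is 66 − 37 + 0 = 29.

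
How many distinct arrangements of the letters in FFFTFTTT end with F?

With the last slot taken by F, it remains to arrange the other 7 letters (FFTFTTT).
Those 7 letters have F appearing 3 times and T appearing 4 times, giving (7)!/(4!·3!) = 35.

35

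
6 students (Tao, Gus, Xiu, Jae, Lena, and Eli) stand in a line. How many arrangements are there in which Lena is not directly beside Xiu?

There are 6! = 720 arrangements in all. If Lena and Xiu are adjacent, merging them into one block gives 2·(5)! = 240 arrangements.
So 720 − 240 = 480 arrangements keep them apart.

480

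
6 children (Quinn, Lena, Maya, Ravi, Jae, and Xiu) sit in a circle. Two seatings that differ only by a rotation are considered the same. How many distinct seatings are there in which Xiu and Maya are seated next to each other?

48

Treat {Xiu, Maya} as one unit (2 internal orders) and seat the resulting 5 units around the table: (4)! circular arrangements.
So 2 × (4)! = 2 × 24 = 48.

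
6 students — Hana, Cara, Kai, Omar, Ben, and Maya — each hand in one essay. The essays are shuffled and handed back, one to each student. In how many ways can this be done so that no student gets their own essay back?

265

This is the derangement count D_6: permutations of 6 items with no fixed point.
By inclusion–exclusion this is Σ_{j=0}^{6} (−1)^j C(6,j)·(6−j)!.
Computing: 720 − 720 + 360 − 120 + 30 − 6 + 1 = 265.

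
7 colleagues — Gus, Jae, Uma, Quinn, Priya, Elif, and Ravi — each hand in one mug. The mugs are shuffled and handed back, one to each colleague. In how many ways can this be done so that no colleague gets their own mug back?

1854

This is the derangement count D_7: permutations of 7 items with no fixed point.
By inclusion–exclusion this is Σ_{j=0}^{7} (−1)^j C(7,j)·(7−j)!.
Computing: 5040 − 5040 + 2520 − 840 + 210 − 42 + 7 − 1 = 1854.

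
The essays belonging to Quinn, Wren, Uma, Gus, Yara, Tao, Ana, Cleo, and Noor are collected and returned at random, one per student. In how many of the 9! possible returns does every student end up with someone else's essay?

Count assignments avoiding every fixed point. For any j of the 9 students fixed to their own essay, the other 9−j can be arranged in (9−j)! ways.
By inclusion–exclusion this is Σ_{j=0}^{9} (−1)^j C(9,j)·(9−j)!.
Computing: 362880 − 362880 + 181440 − 60480 + 15120 − 3024 + 504 − 72 + 9 − 1 = 133496.

133496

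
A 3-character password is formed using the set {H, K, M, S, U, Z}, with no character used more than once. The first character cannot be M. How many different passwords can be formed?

The first character has 6−1 = 5 choices (anything except M).
The remaining 2 characters are filled from the other 5 symbols without repetition: 5 × 4 = 20.
Total: 5 × 20 = 100.

100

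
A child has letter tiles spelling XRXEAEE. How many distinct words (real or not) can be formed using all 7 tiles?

420

Letter multiplicities in XRXEAEE: A×1, E×3, R×1, X×2.
Dividing 7! = 5040 by 3!·2! = 12 for the repeated letters gives 420.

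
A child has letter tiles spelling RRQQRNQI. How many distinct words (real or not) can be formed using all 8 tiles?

1120

Letter multiplicities in RRQQRNQI: I×1, N×1, Q×3, R×3.
So there are 8! / (3!·3!) = 1120 distinguishable arrangements.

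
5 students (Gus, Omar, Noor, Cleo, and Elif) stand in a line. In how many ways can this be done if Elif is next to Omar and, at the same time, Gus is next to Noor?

Treat {Elif,Omar} as one block (2 orders) and {Gus,Noor} as another (2 orders).
That leaves 3 units to arrange: 2 × 2 × 3! = 4 × 6 = 24.

24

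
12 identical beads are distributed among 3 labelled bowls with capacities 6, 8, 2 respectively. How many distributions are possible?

Ignoring the caps, the number of non-negative solutions to x_1+…+x_3 = 12 is C(14,2) = 91.
Subtract solutions that violate a single cap (substitute x_i' = x_i − (cap_i+1)): x_1 ≥ 7 gives C(7,2) = 21; x_2 ≥ 9 gives C(5,2) = 10; x_3 ≥ 3 gives C(11,2) = 55. Together 86.
Add back pairs where two caps are both exceeded: 0 + 6 + 1 = 7.
By inclusion–exclusion the count is 91 − 86 + 7 = 12.

12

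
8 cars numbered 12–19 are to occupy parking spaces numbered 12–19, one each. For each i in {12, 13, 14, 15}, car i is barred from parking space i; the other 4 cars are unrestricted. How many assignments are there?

24024

Let Aᵢ (for 12 ≤ i ≤ 15) be the placements that put car i in its forbidden parking space. Any j of these fix j positions, leaving (8−j)! ways to fill the rest, and there are C(4,j) ways to pick which j.
By inclusion–exclusion, the number of valid placements is Σ_{j=0}^{4} (−1)^j C(4,j)·(8−j)!.
Computing: 40320 − 20160 + 4320 − 480 + 24 = 24024.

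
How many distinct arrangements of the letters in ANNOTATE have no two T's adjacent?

There are 8!/(2!·2!·2!) = 5040 arrangements of ANNOTATE in total.
Arrangements with the T's together: treat TT as one letter, giving (7)!/(2!·2!) = 1260.
Subtracting, 5040 − 1260 = 3780 arrangements keep the T's apart.

3780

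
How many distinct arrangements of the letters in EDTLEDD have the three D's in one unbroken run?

60

Treat the 3 copies of D as a single block. The multiset to arrange is then {DDD, E, E, L, T}, 5 items in all.
That gives (5)!/(2!) = 60 arrangements.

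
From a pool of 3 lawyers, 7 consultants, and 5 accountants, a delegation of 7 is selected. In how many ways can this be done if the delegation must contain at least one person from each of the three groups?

With no constraint there are C(15,7) = 6435 possible selections.
Subtract selections that omit an entire group: no lawyers → C(12,7) = 792; no consultants → C(8,7) = 8; no accountants → C(10,7) = 120.
Add back selections omitting two groups (i.e. drawn from a single group): C(3,7) + C(7,7) + C(5,7) = 1.
By inclusion–exclusion: 6435 − 920 + 1 = 5516.

5516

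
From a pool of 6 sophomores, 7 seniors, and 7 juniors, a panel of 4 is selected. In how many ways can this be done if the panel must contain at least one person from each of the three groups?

2499

Unrestricted: C(20,4) = 4845 ways to pick any 4 of the 20.
Subtract selections that omit an entire group: no sophomores → C(14,4) = 1001; no seniors → C(13,4) = 715; no juniors → C(13,4) = 715.
Add back selections omitting two groups (i.e. drawn from a single group): C(6,4) + C(7,4) + C(7,4) = 85.
By inclusion–exclusion: 4845 − 2431 + 85 = 2499.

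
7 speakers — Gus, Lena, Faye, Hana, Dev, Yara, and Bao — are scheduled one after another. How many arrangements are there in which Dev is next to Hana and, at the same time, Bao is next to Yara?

480

Treat {Dev,Hana} as one block (2 orders) and {Bao,Yara} as another (2 orders).
That leaves 5 units to arrange: 2 × 2 × 5! = 4 × 120 = 480.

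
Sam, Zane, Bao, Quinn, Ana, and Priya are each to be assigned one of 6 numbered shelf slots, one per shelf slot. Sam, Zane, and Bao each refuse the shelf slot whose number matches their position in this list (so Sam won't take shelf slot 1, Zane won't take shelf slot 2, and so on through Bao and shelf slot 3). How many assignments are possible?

Let Aᵢ (for i ∈ {1, 2, 3}) be the placements that put person i in their forbidden shelf slot. Any j of these fix j positions, leaving (6−j)! ways to fill the rest, and there are C(3,j) ways to pick which j.
By inclusion–exclusion, the number of valid placements is Σ_{j=0}^{3} (−1)^j C(3,j)·(6−j)!.
Computing: 720 − 360 + 72 − 6 = 426.

426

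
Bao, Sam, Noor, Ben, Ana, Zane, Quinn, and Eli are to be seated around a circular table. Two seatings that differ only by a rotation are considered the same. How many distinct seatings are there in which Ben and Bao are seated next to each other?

Glue Ben and Bao into a block (2 internal orders). Seating 7 units around a circle gives (6)! arrangements.
So 2 × (6)! = 2 × 720 = 1440.

1440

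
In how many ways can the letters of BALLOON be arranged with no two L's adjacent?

There are 7!/(2!·2!) = 1260 arrangements of BALLOON in total.
Arrangements with the L's together: treat LL as one letter, giving (6)!/(2!) = 360.
Subtracting, 1260 − 360 = 900 arrangements keep the L's apart.

900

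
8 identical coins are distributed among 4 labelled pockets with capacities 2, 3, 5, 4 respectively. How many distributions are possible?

By stars and bars, unrestricted non-negative solutions to x_1+…+x_4 = 8 number C(8+3,3) = 165.
Subtract solutions that violate a single cap (substitute x_i' = x_i − (cap_i+1)): x_1 ≥ 3 gives C(8,3) = 56; x_2 ≥ 4 gives C(7,3) = 35; x_3 ≥ 6 gives C(5,3) = 10; x_4 ≥ 5 gives C(6,3) = 20. Together 121.
Add back pairs where two caps are both exceeded: 4 + 0 + 1 + 0 + 0 + 0 = 5.
By inclusion–exclusion the count is 165 − 121 + 5 = 49.

49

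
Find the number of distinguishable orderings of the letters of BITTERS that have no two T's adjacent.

1800

There are 7!/(2!) = 2520 arrangements of BITTERS in total.
If the two T's are adjacent, glue them into one block, leaving 6 items to arrange: (6)! = 720 ways.
Hence 2520 − 720 = 1800.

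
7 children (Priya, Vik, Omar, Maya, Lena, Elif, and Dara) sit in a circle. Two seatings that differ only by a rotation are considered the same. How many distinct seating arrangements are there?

720

Fix one person's seat to break rotational symmetry; the remaining 6 people can be arranged in (6)! = 720 ways.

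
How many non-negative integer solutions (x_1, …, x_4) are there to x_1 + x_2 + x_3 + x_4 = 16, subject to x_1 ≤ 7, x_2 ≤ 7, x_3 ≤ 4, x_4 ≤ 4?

76

Without the upper bounds there are C(19,3) = 969 ways to split 16 among 4 variables.
Subtract solutions that violate a single cap (substitute x_i' = x_i − (cap_i+1)): x_1 ≥ 8 gives C(11,3) = 165; x_2 ≥ 8 gives C(11,3) = 165; x_3 ≥ 5 gives C(14,3) = 364; x_4 ≥ 5 gives C(14,3) = 364. Together 1058.
Add back pairs where two caps are both exceeded: 1 + 20 + 20 + 20 + 20 + 84 = 165.
By inclusion–exclusion the count is 969 − 1058 + 165 = 76.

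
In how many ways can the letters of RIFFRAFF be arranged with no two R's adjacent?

630

There are 8!/(4!·2!) = 840 arrangements of RIFFRAFF in total.
If the two R's are adjacent, glue them into one block, leaving 7 items to arrange: (7)!/(4!) = 210 ways.
Subtracting, 840 − 210 = 630 arrangements keep the R's apart.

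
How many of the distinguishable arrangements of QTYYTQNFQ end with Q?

Fix Q in the last position and arrange the remaining 8 letters.
Those 8 letters have Q appearing twice, T appearing twice, and Y appearing twice, giving (8)!/(2!·2!·2!) = 5040.

5040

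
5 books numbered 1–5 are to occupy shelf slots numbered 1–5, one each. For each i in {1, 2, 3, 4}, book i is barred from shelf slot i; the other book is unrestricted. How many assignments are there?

Let Aᵢ (for 1 ≤ i ≤ 4) be the placements that put book i in its forbidden shelf slot. Any j of these fix j positions, leaving (5−j)! ways to fill the rest, and there are C(4,j) ways to pick which j.
By inclusion–exclusion, the number of valid placements is Σ_{j=0}^{4} (−1)^j C(4,j)·(5−j)!.
Computing: 120 − 96 + 36 − 8 + 1 = 53.

53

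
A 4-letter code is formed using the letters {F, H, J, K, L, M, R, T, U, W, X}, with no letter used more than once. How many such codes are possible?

7920

This is a permutation of 4 out of 11: P(11,4) = 11!/7!.
That product is 11 × 10 × 9 × 8 = 7920.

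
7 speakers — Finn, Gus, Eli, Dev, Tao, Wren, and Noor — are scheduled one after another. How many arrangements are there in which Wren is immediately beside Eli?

Glue Wren and Eli into one block (2 internal orders), leaving 6 units to arrange in a row.
So the count is 2·(6)! = 1440.

1440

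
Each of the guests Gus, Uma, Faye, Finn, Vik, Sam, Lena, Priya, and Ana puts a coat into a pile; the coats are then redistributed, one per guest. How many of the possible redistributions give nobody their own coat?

Let Aᵢ be the assignments in which guest i gets their own coat. We want the size of the complement of A₁∪…∪A_9.
By inclusion–exclusion this is Σ_{j=0}^{9} (−1)^j C(9,j)·(9−j)!.
Computing: 362880 − 362880 + 181440 − 60480 + 15120 − 3024 + 504 − 72 + 9 − 1 = 133496.

133496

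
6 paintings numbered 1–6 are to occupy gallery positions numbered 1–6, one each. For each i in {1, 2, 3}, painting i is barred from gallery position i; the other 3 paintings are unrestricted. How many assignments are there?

Let Aᵢ (for i ∈ {1, 2, 3}) be the placements that put painting i in its forbidden gallery position. Any j of these fix j positions, leaving (6−j)! ways to fill the rest, and there are C(3,j) ways to pick which j.
By inclusion–exclusion, the number of valid placements is Σ_{j=0}^{3} (−1)^j C(3,j)·(6−j)!.
Computing: 720 − 360 + 72 − 6 = 426.

426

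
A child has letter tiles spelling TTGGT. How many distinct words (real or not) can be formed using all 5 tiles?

10

TTGGT has 5 letters with G appearing twice and T appearing 3 times.
The number of distinct arrangements is 5!/(3!·2!) = 120/12 = 10.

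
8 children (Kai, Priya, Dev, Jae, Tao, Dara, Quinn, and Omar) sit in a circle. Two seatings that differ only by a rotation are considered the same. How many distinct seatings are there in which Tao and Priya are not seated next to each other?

3600

All circular seatings of 8 people number (7)! = 5040.
Those with Tao next to Priya: fuse the pair into one unit and seat 7 units around a circle — 2·(6)! = 1440.
Subtracting, 5040 − 1440 = 3600.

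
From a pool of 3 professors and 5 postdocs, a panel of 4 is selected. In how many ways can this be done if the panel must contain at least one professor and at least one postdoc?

With no constraint there are C(8,4) = 70 possible selections.
Subtract selections that omit an entire group: no professors → C(5,4) = 5; no postdocs → C(3,4) = 0.
Both groups omitted at once is impossible, so 70 − 5 = 65.

65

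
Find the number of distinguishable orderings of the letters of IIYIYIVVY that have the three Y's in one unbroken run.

105

Treat the 3 copies of Y as a single block. The multiset to arrange is then {YYY, I, I, I, I, V, V}, 7 items in all.
That gives (7)!/(4!·2!) = 105 arrangements.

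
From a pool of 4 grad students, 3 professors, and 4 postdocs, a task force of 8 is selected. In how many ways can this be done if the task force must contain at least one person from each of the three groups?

Unrestricted: C(11,8) = 165 ways to pick any 8 of the 11.
Subtract selections that omit an entire group: no grad students → C(7,8) = 0; no professors → C(8,8) = 1; no postdocs → C(7,8) = 0.
Add back selections omitting two groups (i.e. drawn from a single group): C(4,8) + C(3,8) + C(4,8) = 0.
By inclusion–exclusion: 165 − 1 + 0 = 164.

164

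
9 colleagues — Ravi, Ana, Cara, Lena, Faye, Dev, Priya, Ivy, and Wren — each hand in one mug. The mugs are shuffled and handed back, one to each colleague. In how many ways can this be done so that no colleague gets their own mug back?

This is the derangement count D_9: permutations of 9 items with no fixed point.
By inclusion–exclusion this is Σ_{j=0}^{9} (−1)^j C(9,j)·(9−j)!.
Computing: 362880 − 362880 + 181440 − 60480 + 15120 − 3024 + 504 − 72 + 9 − 1 = 133496.

133496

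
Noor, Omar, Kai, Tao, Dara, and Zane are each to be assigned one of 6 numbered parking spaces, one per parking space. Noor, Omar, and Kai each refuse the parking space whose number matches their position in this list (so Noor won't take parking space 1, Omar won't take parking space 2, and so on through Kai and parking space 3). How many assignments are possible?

Let Aᵢ (for i ∈ {1, 2, 3}) be the placements that put person i in their forbidden parking space. Any j of these fix j positions, leaving (6−j)! ways to fill the rest, and there are C(3,j) ways to pick which j.
By inclusion–exclusion, the number of valid placements is Σ_{j=0}^{3} (−1)^j C(3,j)·(6−j)!.
Computing: 720 − 360 + 72 − 6 = 426.

426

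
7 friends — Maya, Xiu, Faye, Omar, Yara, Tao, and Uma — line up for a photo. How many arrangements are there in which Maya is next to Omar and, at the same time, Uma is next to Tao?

Treat {Maya,Omar} as one block (2 orders) and {Uma,Tao} as another (2 orders).
That leaves 5 units to arrange: 2 × 2 × 5! = 4 × 120 = 480.

480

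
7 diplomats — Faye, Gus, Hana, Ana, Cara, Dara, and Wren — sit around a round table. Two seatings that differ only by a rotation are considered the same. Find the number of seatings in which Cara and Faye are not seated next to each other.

All circular seatings of 7 people number (6)! = 720.
Seatings with Cara beside Faye: treat them as a block with 2 internal orders, giving 2 × (5)! = 240.
Subtracting, 720 − 240 = 480.

480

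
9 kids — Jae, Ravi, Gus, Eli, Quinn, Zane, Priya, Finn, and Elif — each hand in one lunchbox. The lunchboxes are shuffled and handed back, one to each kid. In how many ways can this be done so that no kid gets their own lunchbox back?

Count assignments avoiding every fixed point. For any j of the 9 kids fixed to their own lunchbox, the other 9−j can be arranged in (9−j)! ways.
By inclusion–exclusion this is Σ_{j=0}^{9} (−1)^j C(9,j)·(9−j)!.
Computing: 362880 − 362880 + 181440 − 60480 + 15120 − 3024 + 504 − 72 + 9 − 1 = 133496.

133496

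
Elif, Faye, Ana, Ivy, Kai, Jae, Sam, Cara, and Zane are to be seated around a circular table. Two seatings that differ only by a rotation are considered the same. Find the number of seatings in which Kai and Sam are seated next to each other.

Treat {Kai, Sam} as one unit (2 internal orders) and seat the resulting 8 units around the table: (7)! circular arrangements.
So 2 × (7)! = 2 × 5040 = 10080.

10080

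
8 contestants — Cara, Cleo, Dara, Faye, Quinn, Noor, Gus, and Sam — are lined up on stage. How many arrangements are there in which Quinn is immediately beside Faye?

Treat {Quinn, Faye} as a single unit. There are 7 units to order, and the pair itself can be ordered 2 ways.
So the count is 2·(7)! = 10080.

10080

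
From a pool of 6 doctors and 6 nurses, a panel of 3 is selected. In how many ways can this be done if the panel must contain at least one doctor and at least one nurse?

180

With no constraint there are C(12,3) = 220 possible selections.
Subtract selections that omit an entire group: no doctors → C(6,3) = 20; no nurses → C(6,3) = 20.
Both groups omitted at once is impossible, so 220 − 40 = 180.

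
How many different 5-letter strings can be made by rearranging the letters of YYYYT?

5

Letter multiplicities in YYYYT: T×1, Y×4.
Dividing 5! = 120 by 4! = 24 for the repeated letters gives 5.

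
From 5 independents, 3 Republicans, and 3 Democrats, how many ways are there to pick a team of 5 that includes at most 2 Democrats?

434

Split by how many Democrats are chosen (0 through 2).
Sum: C(3,0)·C(8,5) + C(3,1)·C(8,4) + C(3,2)·C(8,3) = 56 + 210 + 168 = 434.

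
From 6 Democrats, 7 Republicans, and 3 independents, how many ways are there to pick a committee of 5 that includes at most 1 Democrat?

1512

Split by how many Democrats are chosen (0 through 1).
Sum: C(6,0)·C(10,5) + C(6,1)·C(10,4) = 252 + 1260 = 1512.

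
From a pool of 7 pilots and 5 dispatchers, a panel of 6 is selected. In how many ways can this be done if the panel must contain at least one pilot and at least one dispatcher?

Unrestricted: C(12,6) = 924 ways to pick any 6 of the 12.
Selections missing a whole group: no pilots → C(5,6) = 0; no dispatchers → C(7,6) = 7.
Both groups omitted at once is impossible, so 924 − 7 = 917.

917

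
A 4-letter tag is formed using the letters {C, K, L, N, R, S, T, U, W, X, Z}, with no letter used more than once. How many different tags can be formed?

7920

This is a permutation of 4 out of 11: P(11,4) = 11!/7!.
11 × 10 × 9 × 8 = 7920.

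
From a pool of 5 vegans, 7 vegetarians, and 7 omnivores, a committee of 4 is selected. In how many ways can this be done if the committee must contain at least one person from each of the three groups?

With no constraint there are C(19,4) = 3876 possible selections.
Selections missing a whole group: no vegans → C(14,4) = 1001; no vegetarians → C(12,4) = 495; no omnivores → C(12,4) = 495.
Add back selections omitting two groups (i.e. drawn from a single group): C(5,4) + C(7,4) + C(7,4) = 75.
By inclusion–exclusion: 3876 − 1991 + 75 = 1960.

1960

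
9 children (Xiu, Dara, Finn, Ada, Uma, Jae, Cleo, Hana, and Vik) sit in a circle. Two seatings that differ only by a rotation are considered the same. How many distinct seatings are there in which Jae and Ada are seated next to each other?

10080

Treat {Jae, Ada} as one unit (2 internal orders) and seat the resulting 8 units around the table: (7)! circular arrangements.
So 2 × (7)! = 2 × 5040 = 10080.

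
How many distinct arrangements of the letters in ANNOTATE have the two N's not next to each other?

There are 8!/(2!·2!·2!) = 5040 arrangements of ANNOTATE in total.
Arrangements with the N's together: treat NN as one letter, giving (7)!/(2!·2!) = 1260.
Hence 5040 − 1260 = 3780.

3780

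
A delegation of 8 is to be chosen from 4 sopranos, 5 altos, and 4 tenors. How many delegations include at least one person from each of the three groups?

1268

With no constraint there are C(13,8) = 1287 possible selections.
Subtract selections that omit an entire group: no sopranos → C(9,8) = 9; no altos → C(8,8) = 1; no tenors → C(9,8) = 9.
Add back selections omitting two groups (i.e. drawn from a single group): C(4,8) + C(5,8) + C(4,8) = 0.
By inclusion–exclusion: 1287 − 19 + 0 = 1268.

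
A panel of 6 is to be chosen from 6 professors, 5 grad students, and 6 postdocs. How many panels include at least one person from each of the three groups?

Total 6-person selections from all 17: C(17,6) = 12376.
Selections missing a whole group: no professors → C(11,6) = 462; no grad students → C(12,6) = 924; no postdocs → C(11,6) = 462.
Add back selections omitting two groups (i.e. drawn from a single group): C(6,6) + C(5,6) + C(6,6) = 2.
By inclusion–exclusion: 12376 − 1848 + 2 = 10530.

10530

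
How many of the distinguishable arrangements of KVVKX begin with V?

12

With the first slot taken by V, it remains to arrange the other 4 letters (KVKX).
Those 4 letters have K appearing twice, giving (4)!/(2!) = 12.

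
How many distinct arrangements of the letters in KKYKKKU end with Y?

With the last slot taken by Y, it remains to arrange the other 6 letters (KKKKKU).
Those 6 letters have K appearing 5 times, giving (6)!/(5!) = 6.

6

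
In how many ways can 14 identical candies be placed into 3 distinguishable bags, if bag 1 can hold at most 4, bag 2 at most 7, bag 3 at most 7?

By stars and bars, unrestricted non-negative solutions to x_1+…+x_3 = 14 number C(14+2,2) = 120.
Subtract solutions that violate a single cap (substitute x_i' = x_i − (cap_i+1)): x_1 ≥ 5 gives C(11,2) = 55; x_2 ≥ 8 gives C(8,2) = 28; x_3 ≥ 8 gives C(8,2) = 28. Together 111.
Add back pairs where two caps are both exceeded: 3 + 3 + 0 = 6.
By inclusion–exclusion the count is 120 − 111 + 6 = 15.

15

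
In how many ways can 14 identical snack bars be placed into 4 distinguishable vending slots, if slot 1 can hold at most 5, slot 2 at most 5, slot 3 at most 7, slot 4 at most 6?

By stars and bars, unrestricted non-negative solutions to x_1+…+x_4 = 14 number C(14+3,3) = 680.
Subtract solutions that violate a single cap (substitute x_i' = x_i − (cap_i+1)): x_1 ≥ 6 gives C(11,3) = 165; x_2 ≥ 6 gives C(11,3) = 165; x_3 ≥ 8 gives C(9,3) = 84; x_4 ≥ 7 gives C(10,3) = 120. Together 534.
Add back pairs where two caps are both exceeded: 10 + 1 + 4 + 1 + 4 + 0 = 20.
By inclusion–exclusion the count is 680 − 534 + 20 = 166.

166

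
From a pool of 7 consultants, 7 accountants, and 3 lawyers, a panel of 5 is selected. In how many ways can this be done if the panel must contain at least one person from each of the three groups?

3724

Total 5-person selections from all 17: C(17,5) = 6188.
Selections missing a whole group: no consultants → C(10,5) = 252; no accountants → C(10,5) = 252; no lawyers → C(14,5) = 2002.
Add back selections omitting two groups (i.e. drawn from a single group): C(7,5) + C(7,5) + C(3,5) = 42.
By inclusion–exclusion: 6188 − 2506 + 42 = 3724.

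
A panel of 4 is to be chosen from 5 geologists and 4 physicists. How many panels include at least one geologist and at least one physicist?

120

Total 4-person selections from all 9: C(9,4) = 126.
Subtract selections that omit an entire group: no geologists → C(4,4) = 1; no physicists → C(5,4) = 5.
Both groups omitted at once is impossible, so 126 − 6 = 120.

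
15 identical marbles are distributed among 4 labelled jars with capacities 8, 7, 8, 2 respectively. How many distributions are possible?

148

By stars and bars, unrestricted non-negative solutions to x_1+…+x_4 = 15 number C(15+3,3) = 816.
Subtract solutions that violate a single cap (substitute x_i' = x_i − (cap_i+1)): x_1 ≥ 9 gives C(9,3) = 84; x_2 ≥ 8 gives C(10,3) = 120; x_3 ≥ 9 gives C(9,3) = 84; x_4 ≥ 3 gives C(15,3) = 455. Together 743.
Add back pairs where two caps are both exceeded: 0 + 0 + 20 + 0 + 35 + 20 = 75.
By inclusion–exclusion the count is 816 − 743 + 75 = 148.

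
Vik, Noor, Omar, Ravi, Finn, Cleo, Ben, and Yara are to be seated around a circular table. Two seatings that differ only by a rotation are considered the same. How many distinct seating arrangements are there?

5040

Seat Vik anywhere (absorbing the rotational symmetry), then permute the other 7: (7)! = 5040.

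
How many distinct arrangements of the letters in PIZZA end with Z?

Fix Z in the last position and arrange the remaining 4 letters.
Those 4 letters are all distinct, giving (4)! = 24.

24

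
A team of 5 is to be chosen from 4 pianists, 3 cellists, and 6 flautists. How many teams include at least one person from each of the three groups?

894

With no constraint there are C(13,5) = 1287 possible selections.
Subtract selections that omit an entire group: no pianists → C(9,5) = 126; no cellists → C(10,5) = 252; no flautists → C(7,5) = 21.
Add back selections omitting two groups (i.e. drawn from a single group): C(4,5) + C(3,5) + C(6,5) = 6.
By inclusion–exclusion: 1287 − 399 + 6 = 894.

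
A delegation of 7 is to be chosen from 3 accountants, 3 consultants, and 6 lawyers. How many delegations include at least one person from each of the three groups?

Total 7-person selections from all 12: C(12,7) = 792.
Subtract selections that omit an entire group: no accountants → C(9,7) = 36; no consultants → C(9,7) = 36; no lawyers → C(6,7) = 0.
Add back selections omitting two groups (i.e. drawn from a single group): C(3,7) + C(3,7) + C(6,7) = 0.
By inclusion–exclusion: 792 − 72 + 0 = 720.

720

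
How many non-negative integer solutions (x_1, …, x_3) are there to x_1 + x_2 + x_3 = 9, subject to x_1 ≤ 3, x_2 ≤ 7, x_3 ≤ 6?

By stars and bars, unrestricted non-negative solutions to x_1+…+x_3 = 9 number C(9+2,2) = 55.
Subtract solutions that violate a single cap (substitute x_i' = x_i − (cap_i+1)): x_1 ≥ 4 gives C(7,2) = 21; x_2 ≥ 8 gives C(3,2) = 3; x_3 ≥ 7 gives C(4,2) = 6. Together 30.
No two caps can be exceeded simultaneously, so the pair terms are all 0.
By inclusion–exclusion the count is 55 − 30 + 0 = 25.

25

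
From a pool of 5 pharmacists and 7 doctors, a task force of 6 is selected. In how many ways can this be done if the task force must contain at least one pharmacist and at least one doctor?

917

With no constraint there are C(12,6) = 924 possible selections.
Selections missing a whole group: no pharmacists → C(7,6) = 7; no doctors → C(5,6) = 0.
Both groups omitted at once is impossible, so 924 − 7 = 917.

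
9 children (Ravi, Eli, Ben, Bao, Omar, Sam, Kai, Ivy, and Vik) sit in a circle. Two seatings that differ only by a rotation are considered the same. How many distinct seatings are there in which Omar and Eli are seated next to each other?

Glue Omar and Eli into a block (2 internal orders). Seating 8 units around a circle gives (7)! arrangements.
So 2 × (7)! = 2 × 5040 = 10080.

10080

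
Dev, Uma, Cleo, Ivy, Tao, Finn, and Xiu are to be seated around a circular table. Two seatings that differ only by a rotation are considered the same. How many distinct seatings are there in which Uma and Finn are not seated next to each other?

480

Without the restriction there are (6)! = 720 seatings.
Seatings with Uma beside Finn: treat them as a block with 2 internal orders, giving 2 × (5)! = 240.
Subtracting, 720 − 240 = 480.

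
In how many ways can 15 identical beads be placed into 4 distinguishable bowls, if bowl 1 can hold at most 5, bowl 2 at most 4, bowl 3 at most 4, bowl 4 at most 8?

75

By stars and bars, unrestricted non-negative solutions to x_1+…+x_4 = 15 number C(15+3,3) = 816.
Subtract solutions that violate a single cap (substitute x_i' = x_i − (cap_i+1)): x_1 ≥ 6 gives C(12,3) = 220; x_2 ≥ 5 gives C(13,3) = 286; x_3 ≥ 5 gives C(13,3) = 286; x_4 ≥ 9 gives C(9,3) = 84. Together 876.
Add back pairs where two caps are both exceeded: 35 + 35 + 1 + 56 + 4 + 4 = 135.
By inclusion–exclusion the count is 816 − 876 + 135 = 75.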